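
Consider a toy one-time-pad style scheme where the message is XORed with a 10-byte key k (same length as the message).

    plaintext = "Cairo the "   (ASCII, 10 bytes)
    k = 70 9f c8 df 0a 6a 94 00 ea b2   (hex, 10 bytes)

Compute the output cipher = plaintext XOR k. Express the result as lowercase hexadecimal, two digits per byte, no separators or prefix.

XOR is its own inverse, so applying the key byte-wise gives the result directly.
43 XOR 70 = 33
61 XOR 9f = fe
69 XOR c8 = a1
72 XOR df = ad
6f XOR 0a = 65
20 XOR 6a = 4a
74 XOR 94 = e0
68 XOR 00 = 68
65 XOR ea = 8f
20 XOR b2 = 92

33fea1ad654ae0688f92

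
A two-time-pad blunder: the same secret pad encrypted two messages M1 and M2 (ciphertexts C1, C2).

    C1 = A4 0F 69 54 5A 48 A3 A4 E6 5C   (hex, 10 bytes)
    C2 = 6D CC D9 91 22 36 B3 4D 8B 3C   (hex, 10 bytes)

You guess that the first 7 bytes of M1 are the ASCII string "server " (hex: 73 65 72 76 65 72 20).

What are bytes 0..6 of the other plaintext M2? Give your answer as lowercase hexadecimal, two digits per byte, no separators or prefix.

baa6c2b31d0c30

First, C1 ⊕ C2 = (M1 ⊕ K) ⊕ (M2 ⊕ K) = M1 ⊕ M2, so the key drops out. Then M2 = (M1 ⊕ M2) ⊕ M1 over the first 7 bytes.
byte 0: (a4 ^ 6d) ^ 73 = c9 ^ 73 = ba
byte 1: (0f ^ cc) ^ 65 = c3 ^ 65 = a6
byte 2: (69 ^ d9) ^ 72 = b0 ^ 72 = c2
byte 3: (54 ^ 91) ^ 76 = c5 ^ 76 = b3
byte 4: (5a ^ 22) ^ 65 = 78 ^ 65 = 1d
byte 5: (48 ^ 36) ^ 72 = 7e ^ 72 = 0c
byte 6: (a3 ^ b3) ^ 20 = 10 ^ 20 = 30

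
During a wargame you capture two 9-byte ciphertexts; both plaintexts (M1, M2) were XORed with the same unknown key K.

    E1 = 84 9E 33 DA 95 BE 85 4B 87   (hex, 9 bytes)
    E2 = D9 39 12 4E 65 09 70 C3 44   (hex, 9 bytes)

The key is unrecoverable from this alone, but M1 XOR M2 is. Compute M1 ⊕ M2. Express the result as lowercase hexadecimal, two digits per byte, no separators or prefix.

E1 ⊕ E2 = (M1 ⊕ K) ⊕ (M2 ⊕ K) = M1 ⊕ M2 — the shared key cancels under XOR.
byte 0: 84 ^ d9 = 5d
byte 1: 9e ^ 39 = a7
byte 2: 33 ^ 12 = 21
byte 3: da ^ 4e = 94
byte 4: 95 ^ 65 = f0
byte 5: be ^ 09 = b7
byte 6: 85 ^ 70 = f5
byte 7: 4b ^ c3 = 88
byte 8: 87 ^ 44 = c3

5da72194f0b7f588c3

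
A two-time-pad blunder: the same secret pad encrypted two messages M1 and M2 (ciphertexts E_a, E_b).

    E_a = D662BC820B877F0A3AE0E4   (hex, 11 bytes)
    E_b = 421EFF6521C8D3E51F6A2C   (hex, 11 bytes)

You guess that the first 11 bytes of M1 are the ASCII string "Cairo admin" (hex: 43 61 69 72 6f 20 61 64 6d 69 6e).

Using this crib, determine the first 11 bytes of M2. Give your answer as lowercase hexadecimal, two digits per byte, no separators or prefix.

d71d2a95456fcd8b48e3a6

First, E_a ⊕ E_b = (M1 ⊕ K) ⊕ (M2 ⊕ K) = M1 ⊕ M2, so the key drops out. Then M2 = (M1 ⊕ M2) ⊕ M1 over the first 11 bytes.
byte 0: (d6 xor 42) xor 43 = 94 xor 43 = d7
byte 1: (62 xor 1e) xor 61 = 7c xor 61 = 1d
byte 2: (bc xor ff) xor 69 = 43 xor 69 = 2a
byte 3: (82 xor 65) xor 72 = e7 xor 72 = 95
byte 4: (0b xor 21) xor 6f = 2a xor 6f = 45
byte 5: (87 xor c8) xor 20 = 4f xor 20 = 6f
byte 6: (7f xor d3) xor 61 = ac xor 61 = cd
byte 7: (0a xor e5) xor 64 = ef xor 64 = 8b
byte 8: (3a xor 1f) xor 6d = 25 xor 6d = 48
byte 9: (e0 xor 6a) xor 69 = 8a xor 69 = e3
byte 10: (e4 xor 2c) xor 6e = c8 xor 6e = a6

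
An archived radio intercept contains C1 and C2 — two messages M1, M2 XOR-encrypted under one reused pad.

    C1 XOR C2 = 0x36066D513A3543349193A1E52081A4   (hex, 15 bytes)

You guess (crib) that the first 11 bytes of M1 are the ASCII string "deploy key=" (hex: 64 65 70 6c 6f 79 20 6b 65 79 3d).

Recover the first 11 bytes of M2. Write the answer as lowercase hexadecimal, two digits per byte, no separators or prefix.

52631d3d554c635ff4ea9c

Since C1 ⊕ C2 = M1 ⊕ M2, XORing with the guessed M1 bytes yields the corresponding M2 bytes: M2 = (C1 ⊕ C2) ⊕ M1.
00110110 xor 01100100 = 01010010
00000110 xor 01100101 = 01100011
01101101 xor 01110000 = 00011101
01010001 xor 01101100 = 00111101
00111010 xor 01101111 = 01010101
00110101 xor 01111001 = 01001100
01000011 xor 00100000 = 01100011
00110100 xor 01101011 = 01011111
10010001 xor 01100101 = 11110100
10010011 xor 01111001 = 11101010
10100001 xor 00111101 = 10011100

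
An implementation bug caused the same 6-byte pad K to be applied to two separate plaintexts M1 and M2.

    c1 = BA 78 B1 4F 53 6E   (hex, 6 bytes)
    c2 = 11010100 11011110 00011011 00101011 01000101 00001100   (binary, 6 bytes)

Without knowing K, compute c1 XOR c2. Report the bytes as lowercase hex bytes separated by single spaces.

c1 ⊕ c2 = (M1 ⊕ K) ⊕ (M2 ⊕ K) = M1 ⊕ M2 — the shared key cancels under XOR.
byte 0: ba xor d4 = 6e
byte 1: 78 xor de = a6
byte 2: b1 xor 1b = aa
byte 3: 4f xor 2b = 64
byte 4: 53 xor 45 = 16
byte 5: 6e xor 0c = 62

6e a6 aa 64 16 62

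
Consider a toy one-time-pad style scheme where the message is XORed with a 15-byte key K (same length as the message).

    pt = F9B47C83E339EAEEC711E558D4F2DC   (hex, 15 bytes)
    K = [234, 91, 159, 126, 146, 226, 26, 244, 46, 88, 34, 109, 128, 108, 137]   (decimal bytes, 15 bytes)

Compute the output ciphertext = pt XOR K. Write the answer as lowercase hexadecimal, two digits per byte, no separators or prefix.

13efe3fd71dbf01ae949c735549e55

XOR is its own inverse, so applying the key byte-wise gives the result directly.
byte 0: f9 XOR ea = 13
byte 1: b4 XOR 5b = ef
byte 2: 7c XOR 9f = e3
byte 3: 83 XOR 7e = fd
byte 4: e3 XOR 92 = 71
byte 5: 39 XOR e2 = db
byte 6: ea XOR 1a = f0
byte 7: ee XOR f4 = 1a
byte 8: c7 XOR 2e = e9
byte 9: 11 XOR 58 = 49
byte 10: e5 XOR 22 = c7
byte 11: 58 XOR 6d = 35
byte 12: d4 XOR 80 = 54
byte 13: f2 XOR 6c = 9e
byte 14: dc XOR 89 = 55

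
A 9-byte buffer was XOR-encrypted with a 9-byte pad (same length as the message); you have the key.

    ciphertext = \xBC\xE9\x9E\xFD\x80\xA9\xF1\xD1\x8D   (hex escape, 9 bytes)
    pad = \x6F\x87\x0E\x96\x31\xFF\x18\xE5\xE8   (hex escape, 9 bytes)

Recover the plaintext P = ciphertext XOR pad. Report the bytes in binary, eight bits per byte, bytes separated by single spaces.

10111100 xor 01101111 = 11010011
11101001 xor 10000111 = 01101110
10011110 xor 00001110 = 10010000
11111101 xor 10010110 = 01101011
10000000 xor 00110001 = 10110001
10101001 xor 11111111 = 01010110
11110001 xor 00011000 = 11101001
11010001 xor 11100101 = 00110100
10001101 xor 11101000 = 01100101

11010011 01101110 10010000 01101011 10110001 01010110 11101001 00110100 01100101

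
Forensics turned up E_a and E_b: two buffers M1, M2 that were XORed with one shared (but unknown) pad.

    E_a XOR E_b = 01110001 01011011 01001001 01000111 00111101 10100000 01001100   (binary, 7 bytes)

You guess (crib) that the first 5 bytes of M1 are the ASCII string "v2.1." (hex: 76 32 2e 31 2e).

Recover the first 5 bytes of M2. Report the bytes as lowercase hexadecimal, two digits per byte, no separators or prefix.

Since E_a ⊕ E_b = M1 ⊕ M2, XORing with the guessed M1 bytes yields the corresponding M2 bytes: M2 = (E_a ⊕ E_b) ⊕ M1.
113 XOR 118 =   7
 91 XOR  50 = 105
 73 XOR  46 = 103
 71 XOR  49 = 118
 61 XOR  46 =  19

0769677613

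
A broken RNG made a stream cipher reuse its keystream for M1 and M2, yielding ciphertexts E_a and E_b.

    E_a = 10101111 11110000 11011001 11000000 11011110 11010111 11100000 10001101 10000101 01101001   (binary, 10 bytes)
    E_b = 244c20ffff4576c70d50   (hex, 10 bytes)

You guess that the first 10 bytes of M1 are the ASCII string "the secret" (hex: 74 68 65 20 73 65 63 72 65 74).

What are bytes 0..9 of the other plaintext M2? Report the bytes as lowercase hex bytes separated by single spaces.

First, E_a ⊕ E_b = (M1 ⊕ K) ⊕ (M2 ⊕ K) = M1 ⊕ M2, so the key drops out. Then M2 = (M1 ⊕ M2) ⊕ M1 over the first 10 bytes.
byte 0: (af ⊕ 24) ⊕ 74 = 8b ⊕ 74 = ff
byte 1: (f0 ⊕ 4c) ⊕ 68 = bc ⊕ 68 = d4
byte 2: (d9 ⊕ 20) ⊕ 65 = f9 ⊕ 65 = 9c
byte 3: (c0 ⊕ ff) ⊕ 20 = 3f ⊕ 20 = 1f
byte 4: (de ⊕ ff) ⊕ 73 = 21 ⊕ 73 = 52
byte 5: (d7 ⊕ 45) ⊕ 65 = 92 ⊕ 65 = f7
byte 6: (e0 ⊕ 76) ⊕ 63 = 96 ⊕ 63 = f5
byte 7: (8d ⊕ c7) ⊕ 72 = 4a ⊕ 72 = 38
byte 8: (85 ⊕ 0d) ⊕ 65 = 88 ⊕ 65 = ed
byte 9: (69 ⊕ 50) ⊕ 74 = 39 ⊕ 74 = 4d

ff d4 9c 1f 52 f7 f5 38 ed 4d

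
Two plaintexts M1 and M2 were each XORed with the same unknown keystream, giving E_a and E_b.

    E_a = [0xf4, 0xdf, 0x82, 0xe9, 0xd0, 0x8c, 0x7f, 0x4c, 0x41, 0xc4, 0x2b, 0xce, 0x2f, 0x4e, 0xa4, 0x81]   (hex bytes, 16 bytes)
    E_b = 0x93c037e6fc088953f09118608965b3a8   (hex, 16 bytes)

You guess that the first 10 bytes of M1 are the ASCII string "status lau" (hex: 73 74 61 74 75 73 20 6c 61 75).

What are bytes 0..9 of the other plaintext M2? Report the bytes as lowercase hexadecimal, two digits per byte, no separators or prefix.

First, E_a ⊕ E_b = (M1 ⊕ K) ⊕ (M2 ⊕ K) = M1 ⊕ M2, so the key drops out. Then M2 = (M1 ⊕ M2) ⊕ M1 over the first 10 bytes.
byte 0: (f4 XOR 93) XOR 73 = 67 XOR 73 = 14
byte 1: (df XOR c0) XOR 74 = 1f XOR 74 = 6b
byte 2: (82 XOR 37) XOR 61 = b5 XOR 61 = d4
byte 3: (e9 XOR e6) XOR 74 = 0f XOR 74 = 7b
byte 4: (d0 XOR fc) XOR 75 = 2c XOR 75 = 59
byte 5: (8c XOR 08) XOR 73 = 84 XOR 73 = f7
byte 6: (7f XOR 89) XOR 20 = f6 XOR 20 = d6
byte 7: (4c XOR 53) XOR 6c = 1f XOR 6c = 73
byte 8: (41 XOR f0) XOR 61 = b1 XOR 61 = d0
byte 9: (c4 XOR 91) XOR 75 = 55 XOR 75 = 20

146bd47b59f7d673d020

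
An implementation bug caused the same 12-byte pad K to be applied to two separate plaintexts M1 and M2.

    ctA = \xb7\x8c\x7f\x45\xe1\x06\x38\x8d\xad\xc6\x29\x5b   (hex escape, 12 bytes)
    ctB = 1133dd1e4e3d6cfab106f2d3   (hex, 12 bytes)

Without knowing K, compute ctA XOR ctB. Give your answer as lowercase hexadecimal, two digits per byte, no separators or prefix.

ctA ⊕ ctB = (M1 ⊕ K) ⊕ (M2 ⊕ K) = M1 ⊕ M2 — the shared key cancels under XOR.
b7 xor 11 = a6
8c xor 33 = bf
7f xor dd = a2
45 xor 1e = 5b
e1 xor 4e = af
06 xor 3d = 3b
38 xor 6c = 54
8d xor fa = 77
ad xor b1 = 1c
c6 xor 06 = c0
29 xor f2 = db
5b xor d3 = 88

a6bfa25baf3b54771cc0db88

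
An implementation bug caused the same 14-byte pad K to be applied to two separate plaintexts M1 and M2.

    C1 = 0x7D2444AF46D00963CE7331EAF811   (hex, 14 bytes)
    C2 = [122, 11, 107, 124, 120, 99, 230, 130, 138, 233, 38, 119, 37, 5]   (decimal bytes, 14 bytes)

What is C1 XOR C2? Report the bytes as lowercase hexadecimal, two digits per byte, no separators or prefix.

C1 ⊕ C2 = (M1 ⊕ K) ⊕ (M2 ⊕ K) = M1 ⊕ M2 — the shared key cancels under XOR.
7d ^ 7a = 07
24 ^ 0b = 2f
44 ^ 6b = 2f
af ^ 7c = d3
46 ^ 78 = 3e
d0 ^ 63 = b3
09 ^ e6 = ef
63 ^ 82 = e1
ce ^ 8a = 44
73 ^ e9 = 9a
31 ^ 26 = 17
ea ^ 77 = 9d
f8 ^ 25 = dd
11 ^ 05 = 14

072f2fd33eb3efe1449a179ddd14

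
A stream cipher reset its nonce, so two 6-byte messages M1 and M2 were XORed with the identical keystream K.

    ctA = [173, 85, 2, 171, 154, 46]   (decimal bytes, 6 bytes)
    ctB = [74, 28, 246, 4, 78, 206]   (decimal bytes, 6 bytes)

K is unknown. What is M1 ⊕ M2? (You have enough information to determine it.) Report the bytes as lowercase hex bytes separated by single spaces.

ctA ⊕ ctB = (M1 ⊕ K) ⊕ (M2 ⊕ K) = M1 ⊕ M2 — the shared key cancels under XOR.
byte 0: ad ^ 4a = e7
byte 1: 55 ^ 1c = 49
byte 2: 02 ^ f6 = f4
byte 3: ab ^ 04 = af
byte 4: 9a ^ 4e = d4
byte 5: 2e ^ ce = e0

e7 49 f4 af d4 e0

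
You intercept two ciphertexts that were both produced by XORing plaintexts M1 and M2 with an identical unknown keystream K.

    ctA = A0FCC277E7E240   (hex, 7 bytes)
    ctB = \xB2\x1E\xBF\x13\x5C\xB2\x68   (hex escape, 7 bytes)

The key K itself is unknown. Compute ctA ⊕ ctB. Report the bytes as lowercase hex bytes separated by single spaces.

ctA ⊕ ctB = (M1 ⊕ K) ⊕ (M2 ⊕ K) = M1 ⊕ M2 — the shared key cancels under XOR.
a0 xor b2 = 12
fc xor 1e = e2
c2 xor bf = 7d
77 xor 13 = 64
e7 xor 5c = bb
e2 xor b2 = 50
40 xor 68 = 28

12 e2 7d 64 bb 50 28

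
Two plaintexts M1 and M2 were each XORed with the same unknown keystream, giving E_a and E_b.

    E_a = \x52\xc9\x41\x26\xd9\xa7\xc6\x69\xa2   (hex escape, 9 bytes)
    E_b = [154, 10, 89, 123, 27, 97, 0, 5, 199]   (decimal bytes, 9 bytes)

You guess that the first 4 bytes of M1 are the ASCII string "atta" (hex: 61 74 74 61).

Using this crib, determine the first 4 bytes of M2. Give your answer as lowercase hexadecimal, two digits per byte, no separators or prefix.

First, E_a ⊕ E_b = (M1 ⊕ K) ⊕ (M2 ⊕ K) = M1 ⊕ M2, so the key drops out. Then M2 = (M1 ⊕ M2) ⊕ M1 over the first 4 bytes.
byte 0: (52 xor 9a) xor 61 = c8 xor 61 = a9
byte 1: (c9 xor 0a) xor 74 = c3 xor 74 = b7
byte 2: (41 xor 59) xor 74 = 18 xor 74 = 6c
byte 3: (26 xor 7b) xor 61 = 5d xor 61 = 3c

a9b76c3c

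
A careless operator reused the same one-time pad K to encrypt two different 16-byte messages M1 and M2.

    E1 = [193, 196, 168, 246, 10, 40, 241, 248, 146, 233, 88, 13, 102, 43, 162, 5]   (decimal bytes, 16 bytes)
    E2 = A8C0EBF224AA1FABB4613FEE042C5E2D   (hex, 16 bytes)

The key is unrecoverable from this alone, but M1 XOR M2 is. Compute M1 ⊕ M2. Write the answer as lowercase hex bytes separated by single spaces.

69 04 43 04 2e 82 ee 53 26 88 67 e3 62 07 fc 28

E1 ⊕ E2 = (M1 ⊕ K) ⊕ (M2 ⊕ K) = M1 ⊕ M2 — the shared key cancels under XOR.
193 xor 168 = 105
196 xor 192 =   4
168 xor 235 =  67
246 xor 242 =   4
 10 xor  36 =  46
 40 xor 170 = 130
241 xor  31 = 238
248 xor 171 =  83
146 xor 180 =  38
233 xor  97 = 136
 88 xor  63 = 103
 13 xor 238 = 227
102 xor   4 =  98
 43 xor  44 =   7
162 xor  94 = 252
  5 xor  45 =  40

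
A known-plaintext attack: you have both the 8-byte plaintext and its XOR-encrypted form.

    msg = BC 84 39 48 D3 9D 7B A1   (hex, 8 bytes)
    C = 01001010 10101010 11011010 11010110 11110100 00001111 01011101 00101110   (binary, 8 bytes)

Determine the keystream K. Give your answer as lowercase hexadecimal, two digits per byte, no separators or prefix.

f62ee39e2792268f

Since C = msg ⊕ K, XORing both sides with msg gives K = msg ⊕ C.
10111100 XOR 01001010 = 11110110
10000100 XOR 10101010 = 00101110
00111001 XOR 11011010 = 11100011
01001000 XOR 11010110 = 10011110
11010011 XOR 11110100 = 00100111
10011101 XOR 00001111 = 10010010
01111011 XOR 01011101 = 00100110
10100001 XOR 00101110 = 10001111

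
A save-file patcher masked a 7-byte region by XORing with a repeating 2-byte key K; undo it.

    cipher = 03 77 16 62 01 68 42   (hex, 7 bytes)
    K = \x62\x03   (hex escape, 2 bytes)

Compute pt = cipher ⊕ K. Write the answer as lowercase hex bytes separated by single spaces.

61 74 74 61 63 6b 20

The 2-byte key repeats, so the effective keystream is 62 03 62 03 62 03 62.
byte 0: 03 xor 62 = 61
byte 1: 77 xor 03 = 74
byte 2: 16 xor 62 = 74
byte 3: 62 xor 03 = 61
byte 4: 01 xor 62 = 63
byte 5: 68 xor 03 = 6b
byte 6: 42 xor 62 = 20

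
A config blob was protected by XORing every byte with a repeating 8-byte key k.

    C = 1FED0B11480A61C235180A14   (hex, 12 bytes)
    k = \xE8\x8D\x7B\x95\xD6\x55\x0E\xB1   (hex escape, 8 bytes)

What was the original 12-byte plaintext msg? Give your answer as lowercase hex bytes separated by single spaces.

The 8-byte key repeats, so the effective keystream is e8 8d 7b 95 d6 55 0e b1 e8 8d 7b 95.
byte 0: 00011111 XOR 11101000 = 11110111
byte 1: 11101101 XOR 10001101 = 01100000
byte 2: 00001011 XOR 01111011 = 01110000
byte 3: 00010001 XOR 10010101 = 10000100
byte 4: 01001000 XOR 11010110 = 10011110
byte 5: 00001010 XOR 01010101 = 01011111
byte 6: 01100001 XOR 00001110 = 01101111
byte 7: 11000010 XOR 10110001 = 01110011
byte 8: 00110101 XOR 11101000 = 11011101
byte 9: 00011000 XOR 10001101 = 10010101
byte 10: 00001010 XOR 01111011 = 01110001
byte 11: 00010100 XOR 10010101 = 10000001

f7 60 70 84 9e 5f 6f 73 dd 95 71 81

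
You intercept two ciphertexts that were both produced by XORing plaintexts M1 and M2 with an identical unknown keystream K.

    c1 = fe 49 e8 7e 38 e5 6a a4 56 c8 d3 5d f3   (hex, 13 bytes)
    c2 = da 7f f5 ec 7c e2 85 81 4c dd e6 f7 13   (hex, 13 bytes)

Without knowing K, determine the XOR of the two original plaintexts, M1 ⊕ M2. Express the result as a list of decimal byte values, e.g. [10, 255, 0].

c1 ⊕ c2 = (M1 ⊕ K) ⊕ (M2 ⊕ K) = M1 ⊕ M2 — the shared key cancels under XOR.
254 xor 218 =  36
 73 xor 127 =  54
232 xor 245 =  29
126 xor 236 = 146
 56 xor 124 =  68
229 xor 226 =   7
106 xor 133 = 239
164 xor 129 =  37
 86 xor  76 =  26
200 xor 221 =  21
211 xor 230 =  53
 93 xor 247 = 170
243 xor  19 = 224

[36, 54, 29, 146, 68, 7, 239, 37, 26, 21, 53, 170, 224]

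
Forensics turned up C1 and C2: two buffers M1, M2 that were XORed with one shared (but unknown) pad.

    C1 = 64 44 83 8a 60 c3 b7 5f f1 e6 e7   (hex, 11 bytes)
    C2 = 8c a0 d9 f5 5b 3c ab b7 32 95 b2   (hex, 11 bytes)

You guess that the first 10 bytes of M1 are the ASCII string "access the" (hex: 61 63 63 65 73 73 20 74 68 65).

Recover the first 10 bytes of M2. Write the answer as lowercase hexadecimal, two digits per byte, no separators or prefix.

First, C1 ⊕ C2 = (M1 ⊕ K) ⊕ (M2 ⊕ K) = M1 ⊕ M2, so the key drops out. Then M2 = (M1 ⊕ M2) ⊕ M1 over the first 10 bytes.
byte 0: (64 ^ 8c) ^ 61 = e8 ^ 61 = 89
byte 1: (44 ^ a0) ^ 63 = e4 ^ 63 = 87
byte 2: (83 ^ d9) ^ 63 = 5a ^ 63 = 39
byte 3: (8a ^ f5) ^ 65 = 7f ^ 65 = 1a
byte 4: (60 ^ 5b) ^ 73 = 3b ^ 73 = 48
byte 5: (c3 ^ 3c) ^ 73 = ff ^ 73 = 8c
byte 6: (b7 ^ ab) ^ 20 = 1c ^ 20 = 3c
byte 7: (5f ^ b7) ^ 74 = e8 ^ 74 = 9c
byte 8: (f1 ^ 32) ^ 68 = c3 ^ 68 = ab
byte 9: (e6 ^ 95) ^ 65 = 73 ^ 65 = 16

8987391a488c3c9cab16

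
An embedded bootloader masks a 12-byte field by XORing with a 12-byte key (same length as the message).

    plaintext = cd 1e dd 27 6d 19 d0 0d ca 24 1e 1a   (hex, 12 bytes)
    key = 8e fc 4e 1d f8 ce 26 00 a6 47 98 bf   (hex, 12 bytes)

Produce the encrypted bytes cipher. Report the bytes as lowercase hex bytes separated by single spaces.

byte 0: cd xor 8e = 43
byte 1: 1e xor fc = e2
byte 2: dd xor 4e = 93
byte 3: 27 xor 1d = 3a
byte 4: 6d xor f8 = 95
byte 5: 19 xor ce = d7
byte 6: d0 xor 26 = f6
byte 7: 0d xor 00 = 0d
byte 8: ca xor a6 = 6c
byte 9: 24 xor 47 = 63
byte 10: 1e xor 98 = 86
byte 11: 1a xor bf = a5

43 e2 93 3a 95 d7 f6 0d 6c 63 86 a5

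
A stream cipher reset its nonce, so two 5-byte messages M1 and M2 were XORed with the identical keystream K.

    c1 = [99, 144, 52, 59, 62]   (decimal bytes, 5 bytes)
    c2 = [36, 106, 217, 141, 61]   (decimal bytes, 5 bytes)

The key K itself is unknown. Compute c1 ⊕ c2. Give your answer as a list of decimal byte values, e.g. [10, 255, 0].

c1 ⊕ c2 = (M1 ⊕ K) ⊕ (M2 ⊕ K) = M1 ⊕ M2 — the shared key cancels under XOR.
byte 0: 63 ^ 24 = 47
byte 1: 90 ^ 6a = fa
byte 2: 34 ^ d9 = ed
byte 3: 3b ^ 8d = b6
byte 4: 3e ^ 3d = 03

[71, 250, 237, 182, 3]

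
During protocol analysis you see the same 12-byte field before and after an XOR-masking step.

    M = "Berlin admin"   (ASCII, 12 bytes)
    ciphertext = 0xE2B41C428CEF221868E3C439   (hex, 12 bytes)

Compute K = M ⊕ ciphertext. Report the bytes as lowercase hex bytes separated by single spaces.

Since ciphertext = M ⊕ K, XORing both sides with M gives K = M ⊕ ciphertext.
42 ^ e2 = a0
65 ^ b4 = d1
72 ^ 1c = 6e
6c ^ 42 = 2e
69 ^ 8c = e5
6e ^ ef = 81
20 ^ 22 = 02
61 ^ 18 = 79
64 ^ 68 = 0c
6d ^ e3 = 8e
69 ^ c4 = ad
6e ^ 39 = 57

a0 d1 6e 2e e5 81 02 79 0c 8e ad 57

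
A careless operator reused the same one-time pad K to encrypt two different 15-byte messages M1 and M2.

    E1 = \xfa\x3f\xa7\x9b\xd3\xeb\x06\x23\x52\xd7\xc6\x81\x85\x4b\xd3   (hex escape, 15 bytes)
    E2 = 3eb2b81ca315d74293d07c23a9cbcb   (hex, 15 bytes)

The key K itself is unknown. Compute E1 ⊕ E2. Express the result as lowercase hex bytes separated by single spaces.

c4 8d 1f 87 70 fe d1 61 c1 07 ba a2 2c 80 18

E1 ⊕ E2 = (M1 ⊕ K) ⊕ (M2 ⊕ K) = M1 ⊕ M2 — the shared key cancels under XOR.
byte 0: 250 xor  62 = 196
byte 1:  63 xor 178 = 141
byte 2: 167 xor 184 =  31
byte 3: 155 xor  28 = 135
byte 4: 211 xor 163 = 112
byte 5: 235 xor  21 = 254
byte 6:   6 xor 215 = 209
byte 7:  35 xor  66 =  97
byte 8:  82 xor 147 = 193
byte 9: 215 xor 208 =   7
byte 10: 198 xor 124 = 186
byte 11: 129 xor  35 = 162
byte 12: 133 xor 169 =  44
byte 13:  75 xor 203 = 128
byte 14: 211 xor 203 =  24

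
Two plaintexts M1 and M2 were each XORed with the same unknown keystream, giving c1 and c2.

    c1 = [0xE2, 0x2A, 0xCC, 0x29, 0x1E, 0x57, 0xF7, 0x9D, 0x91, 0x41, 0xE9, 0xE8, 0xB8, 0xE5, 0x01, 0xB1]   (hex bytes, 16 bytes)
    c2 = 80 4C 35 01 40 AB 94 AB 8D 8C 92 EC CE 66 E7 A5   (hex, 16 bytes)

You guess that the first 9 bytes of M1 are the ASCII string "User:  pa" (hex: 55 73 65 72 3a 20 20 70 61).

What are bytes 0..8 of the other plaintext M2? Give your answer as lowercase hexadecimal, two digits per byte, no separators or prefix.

First, c1 ⊕ c2 = (M1 ⊕ K) ⊕ (M2 ⊕ K) = M1 ⊕ M2, so the key drops out. Then M2 = (M1 ⊕ M2) ⊕ M1 over the first 9 bytes.
byte 0: (e2 ⊕ 80) ⊕ 55 = 62 ⊕ 55 = 37
byte 1: (2a ⊕ 4c) ⊕ 73 = 66 ⊕ 73 = 15
byte 2: (cc ⊕ 35) ⊕ 65 = f9 ⊕ 65 = 9c
byte 3: (29 ⊕ 01) ⊕ 72 = 28 ⊕ 72 = 5a
byte 4: (1e ⊕ 40) ⊕ 3a = 5e ⊕ 3a = 64
byte 5: (57 ⊕ ab) ⊕ 20 = fc ⊕ 20 = dc
byte 6: (f7 ⊕ 94) ⊕ 20 = 63 ⊕ 20 = 43
byte 7: (9d ⊕ ab) ⊕ 70 = 36 ⊕ 70 = 46
byte 8: (91 ⊕ 8d) ⊕ 61 = 1c ⊕ 61 = 7d

37159c5a64dc43467d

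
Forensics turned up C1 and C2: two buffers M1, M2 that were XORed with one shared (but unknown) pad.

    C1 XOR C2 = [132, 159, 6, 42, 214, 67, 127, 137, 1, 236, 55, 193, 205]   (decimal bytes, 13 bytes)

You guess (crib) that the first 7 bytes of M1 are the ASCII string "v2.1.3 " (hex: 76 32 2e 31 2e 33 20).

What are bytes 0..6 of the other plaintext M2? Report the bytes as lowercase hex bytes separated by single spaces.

Since C1 ⊕ C2 = M1 ⊕ M2, XORing with the guessed M1 bytes yields the corresponding M2 bytes: M2 = (C1 ⊕ C2) ⊕ M1.
84 xor 76 = f2
9f xor 32 = ad
06 xor 2e = 28
2a xor 31 = 1b
d6 xor 2e = f8
43 xor 33 = 70
7f xor 20 = 5f

f2 ad 28 1b f8 70 5f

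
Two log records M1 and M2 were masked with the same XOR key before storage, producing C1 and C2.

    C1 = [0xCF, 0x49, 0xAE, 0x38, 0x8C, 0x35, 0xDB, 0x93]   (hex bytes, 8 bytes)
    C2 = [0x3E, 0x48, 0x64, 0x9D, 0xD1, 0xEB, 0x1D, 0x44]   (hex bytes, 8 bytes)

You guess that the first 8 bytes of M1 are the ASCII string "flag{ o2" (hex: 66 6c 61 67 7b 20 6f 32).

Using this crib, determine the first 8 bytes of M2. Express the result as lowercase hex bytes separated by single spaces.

First, C1 ⊕ C2 = (M1 ⊕ K) ⊕ (M2 ⊕ K) = M1 ⊕ M2, so the key drops out. Then M2 = (M1 ⊕ M2) ⊕ M1 over the first 8 bytes.
byte 0: (cf ^ 3e) ^ 66 = f1 ^ 66 = 97
byte 1: (49 ^ 48) ^ 6c = 01 ^ 6c = 6d
byte 2: (ae ^ 64) ^ 61 = ca ^ 61 = ab
byte 3: (38 ^ 9d) ^ 67 = a5 ^ 67 = c2
byte 4: (8c ^ d1) ^ 7b = 5d ^ 7b = 26
byte 5: (35 ^ eb) ^ 20 = de ^ 20 = fe
byte 6: (db ^ 1d) ^ 6f = c6 ^ 6f = a9
byte 7: (93 ^ 44) ^ 32 = d7 ^ 32 = e5

97 6d ab c2 26 fe a9 e5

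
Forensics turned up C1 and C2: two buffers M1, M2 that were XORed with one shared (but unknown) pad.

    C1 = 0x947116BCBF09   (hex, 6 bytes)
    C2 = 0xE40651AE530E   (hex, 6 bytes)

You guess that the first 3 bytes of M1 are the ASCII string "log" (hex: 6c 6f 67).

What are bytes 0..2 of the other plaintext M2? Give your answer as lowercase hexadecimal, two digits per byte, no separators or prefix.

1c1820

First, C1 ⊕ C2 = (M1 ⊕ K) ⊕ (M2 ⊕ K) = M1 ⊕ M2, so the key drops out. Then M2 = (M1 ⊕ M2) ⊕ M1 over the first 3 bytes.
byte 0: (94 ^ e4) ^ 6c = 70 ^ 6c = 1c
byte 1: (71 ^ 06) ^ 6f = 77 ^ 6f = 18
byte 2: (16 ^ 51) ^ 67 = 47 ^ 67 = 20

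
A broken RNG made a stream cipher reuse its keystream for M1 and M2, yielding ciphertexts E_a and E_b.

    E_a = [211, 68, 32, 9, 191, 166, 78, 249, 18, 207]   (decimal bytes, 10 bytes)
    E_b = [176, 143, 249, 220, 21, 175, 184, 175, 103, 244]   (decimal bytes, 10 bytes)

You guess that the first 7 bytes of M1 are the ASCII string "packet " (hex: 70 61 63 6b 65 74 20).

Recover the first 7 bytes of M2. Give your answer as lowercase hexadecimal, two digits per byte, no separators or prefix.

First, E_a ⊕ E_b = (M1 ⊕ K) ⊕ (M2 ⊕ K) = M1 ⊕ M2, so the key drops out. Then M2 = (M1 ⊕ M2) ⊕ M1 over the first 7 bytes.
byte 0: (d3 ⊕ b0) ⊕ 70 = 63 ⊕ 70 = 13
byte 1: (44 ⊕ 8f) ⊕ 61 = cb ⊕ 61 = aa
byte 2: (20 ⊕ f9) ⊕ 63 = d9 ⊕ 63 = ba
byte 3: (09 ⊕ dc) ⊕ 6b = d5 ⊕ 6b = be
byte 4: (bf ⊕ 15) ⊕ 65 = aa ⊕ 65 = cf
byte 5: (a6 ⊕ af) ⊕ 74 = 09 ⊕ 74 = 7d
byte 6: (4e ⊕ b8) ⊕ 20 = f6 ⊕ 20 = d6

13aababecf7dd6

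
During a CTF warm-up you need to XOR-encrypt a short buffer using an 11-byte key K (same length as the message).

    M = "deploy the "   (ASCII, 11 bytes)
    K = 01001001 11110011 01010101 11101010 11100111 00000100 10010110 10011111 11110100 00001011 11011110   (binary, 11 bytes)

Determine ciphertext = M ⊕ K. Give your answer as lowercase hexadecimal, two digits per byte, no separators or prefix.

2d962586887db6eb9c6efe

100 ^  73 =  45
101 ^ 243 = 150
112 ^  85 =  37
108 ^ 234 = 134
111 ^ 231 = 136
121 ^   4 = 125
 32 ^ 150 = 182
116 ^ 159 = 235
104 ^ 244 = 156
101 ^  11 = 110
 32 ^ 222 = 254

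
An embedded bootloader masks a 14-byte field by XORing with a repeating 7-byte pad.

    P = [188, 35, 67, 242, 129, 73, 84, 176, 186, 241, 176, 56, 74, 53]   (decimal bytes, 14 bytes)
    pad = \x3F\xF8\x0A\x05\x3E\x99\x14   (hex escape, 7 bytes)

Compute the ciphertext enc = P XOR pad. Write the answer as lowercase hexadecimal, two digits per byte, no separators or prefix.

The 7-byte key repeats, so the effective keystream is 3f f8 0a 05 3e 99 14 3f f8 0a 05 3e 99 14.
byte 0: 10111100 XOR 00111111 = 10000011
byte 1: 00100011 XOR 11111000 = 11011011
byte 2: 01000011 XOR 00001010 = 01001001
byte 3: 11110010 XOR 00000101 = 11110111
byte 4: 10000001 XOR 00111110 = 10111111
byte 5: 01001001 XOR 10011001 = 11010000
byte 6: 01010100 XOR 00010100 = 01000000
byte 7: 10110000 XOR 00111111 = 10001111
byte 8: 10111010 XOR 11111000 = 01000010
byte 9: 11110001 XOR 00001010 = 11111011
byte 10: 10110000 XOR 00000101 = 10110101
byte 11: 00111000 XOR 00111110 = 00000110
byte 12: 01001010 XOR 10011001 = 11010011
byte 13: 00110101 XOR 00010100 = 00100001

83db49f7bfd0408f42fbb506d321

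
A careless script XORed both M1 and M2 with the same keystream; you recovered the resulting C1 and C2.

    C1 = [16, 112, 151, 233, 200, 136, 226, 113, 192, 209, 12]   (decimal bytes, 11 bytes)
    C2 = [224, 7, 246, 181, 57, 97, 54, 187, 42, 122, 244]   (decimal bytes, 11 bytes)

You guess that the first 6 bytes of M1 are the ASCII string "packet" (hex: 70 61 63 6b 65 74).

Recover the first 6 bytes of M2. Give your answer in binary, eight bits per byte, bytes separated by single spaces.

10000000 00010110 00000010 00110111 10010100 10011101

First, C1 ⊕ C2 = (M1 ⊕ K) ⊕ (M2 ⊕ K) = M1 ⊕ M2, so the key drops out. Then M2 = (M1 ⊕ M2) ⊕ M1 over the first 6 bytes.
byte 0: (10 ^ e0) ^ 70 = f0 ^ 70 = 80
byte 1: (70 ^ 07) ^ 61 = 77 ^ 61 = 16
byte 2: (97 ^ f6) ^ 63 = 61 ^ 63 = 02
byte 3: (e9 ^ b5) ^ 6b = 5c ^ 6b = 37
byte 4: (c8 ^ 39) ^ 65 = f1 ^ 65 = 94
byte 5: (88 ^ 61) ^ 74 = e9 ^ 74 = 9d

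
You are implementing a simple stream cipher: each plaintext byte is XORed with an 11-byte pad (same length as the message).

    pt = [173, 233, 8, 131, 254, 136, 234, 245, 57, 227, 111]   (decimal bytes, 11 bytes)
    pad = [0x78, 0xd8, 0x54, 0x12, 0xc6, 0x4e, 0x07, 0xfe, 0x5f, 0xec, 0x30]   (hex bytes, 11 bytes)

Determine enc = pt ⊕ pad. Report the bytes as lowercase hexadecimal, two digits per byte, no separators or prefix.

XOR is its own inverse, so applying the key byte-wise gives the result directly.
10101101 ^ 01111000 = 11010101
11101001 ^ 11011000 = 00110001
00001000 ^ 01010100 = 01011100
10000011 ^ 00010010 = 10010001
11111110 ^ 11000110 = 00111000
10001000 ^ 01001110 = 11000110
11101010 ^ 00000111 = 11101101
11110101 ^ 11111110 = 00001011
00111001 ^ 01011111 = 01100110
11100011 ^ 11101100 = 00001111
01101111 ^ 00110000 = 01011111

d5315c9138c6ed0b660f5f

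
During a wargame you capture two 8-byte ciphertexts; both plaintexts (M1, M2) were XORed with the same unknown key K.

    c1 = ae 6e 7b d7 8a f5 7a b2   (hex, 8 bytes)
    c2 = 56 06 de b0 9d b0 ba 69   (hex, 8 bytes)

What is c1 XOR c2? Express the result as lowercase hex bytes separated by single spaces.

c1 ⊕ c2 = (M1 ⊕ K) ⊕ (M2 ⊕ K) = M1 ⊕ M2 — the shared key cancels under XOR.
ae xor 56 = f8
6e xor 06 = 68
7b xor de = a5
d7 xor b0 = 67
8a xor 9d = 17
f5 xor b0 = 45
7a xor ba = c0
b2 xor 69 = db

f8 68 a5 67 17 45 c0 db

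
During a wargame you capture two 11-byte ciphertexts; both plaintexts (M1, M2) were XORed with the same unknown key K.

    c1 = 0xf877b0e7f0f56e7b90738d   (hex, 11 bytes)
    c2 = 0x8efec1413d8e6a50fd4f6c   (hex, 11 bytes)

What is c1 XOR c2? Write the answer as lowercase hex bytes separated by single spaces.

c1 ⊕ c2 = (M1 ⊕ K) ⊕ (M2 ⊕ K) = M1 ⊕ M2 — the shared key cancels under XOR.
f8 xor 8e = 76
77 xor fe = 89
b0 xor c1 = 71
e7 xor 41 = a6
f0 xor 3d = cd
f5 xor 8e = 7b
6e xor 6a = 04
7b xor 50 = 2b
90 xor fd = 6d
73 xor 4f = 3c
8d xor 6c = e1

76 89 71 a6 cd 7b 04 2b 6d 3c e1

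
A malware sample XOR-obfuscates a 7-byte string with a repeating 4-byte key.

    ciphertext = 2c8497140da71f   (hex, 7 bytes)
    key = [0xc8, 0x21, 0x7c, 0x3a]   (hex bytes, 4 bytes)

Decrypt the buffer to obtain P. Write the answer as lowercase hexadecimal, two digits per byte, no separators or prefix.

The 4-byte key repeats, so the effective keystream is c8 21 7c 3a c8 21 7c.
byte 0: 2c xor c8 = e4
byte 1: 84 xor 21 = a5
byte 2: 97 xor 7c = eb
byte 3: 14 xor 3a = 2e
byte 4: 0d xor c8 = c5
byte 5: a7 xor 21 = 86
byte 6: 1f xor 7c = 63

e4a5eb2ec58663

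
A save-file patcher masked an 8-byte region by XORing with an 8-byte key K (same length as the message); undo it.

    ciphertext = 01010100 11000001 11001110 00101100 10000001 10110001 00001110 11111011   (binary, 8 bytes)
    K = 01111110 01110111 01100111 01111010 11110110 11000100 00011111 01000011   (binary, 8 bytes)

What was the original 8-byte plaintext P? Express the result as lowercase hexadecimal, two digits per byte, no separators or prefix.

2ab6a956777511b8

XOR is its own inverse, so applying the key byte-wise gives the result directly.
byte 0:  84 xor 126 =  42
byte 1: 193 xor 119 = 182
byte 2: 206 xor 103 = 169
byte 3:  44 xor 122 =  86
byte 4: 129 xor 246 = 119
byte 5: 177 xor 196 = 117
byte 6:  14 xor  31 =  17
byte 7: 251 xor  67 = 184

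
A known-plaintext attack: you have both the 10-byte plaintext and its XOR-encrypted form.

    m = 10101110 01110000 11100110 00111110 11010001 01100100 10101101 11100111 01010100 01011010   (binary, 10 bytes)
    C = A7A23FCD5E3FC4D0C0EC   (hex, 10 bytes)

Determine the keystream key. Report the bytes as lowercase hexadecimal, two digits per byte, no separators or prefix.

Since C = m ⊕ key, XORing both sides with m gives key = m ⊕ C.
byte 0: 10101110 ⊕ 10100111 = 00001001
byte 1: 01110000 ⊕ 10100010 = 11010010
byte 2: 11100110 ⊕ 00111111 = 11011001
byte 3: 00111110 ⊕ 11001101 = 11110011
byte 4: 11010001 ⊕ 01011110 = 10001111
byte 5: 01100100 ⊕ 00111111 = 01011011
byte 6: 10101101 ⊕ 11000100 = 01101001
byte 7: 11100111 ⊕ 11010000 = 00110111
byte 8: 01010100 ⊕ 11000000 = 10010100
byte 9: 01011010 ⊕ 11101100 = 10110110

09d2d9f38f5b693794b6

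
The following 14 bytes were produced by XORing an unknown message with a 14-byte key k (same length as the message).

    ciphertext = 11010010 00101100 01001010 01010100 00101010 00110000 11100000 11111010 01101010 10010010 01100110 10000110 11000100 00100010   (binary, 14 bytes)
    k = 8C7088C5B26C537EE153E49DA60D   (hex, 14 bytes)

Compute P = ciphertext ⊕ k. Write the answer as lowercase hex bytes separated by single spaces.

210 XOR 140 =  94
 44 XOR 112 =  92
 74 XOR 136 = 194
 84 XOR 197 = 145
 42 XOR 178 = 152
 48 XOR 108 =  92
224 XOR  83 = 179
250 XOR 126 = 132
106 XOR 225 = 139
146 XOR  83 = 193
102 XOR 228 = 130
134 XOR 157 =  27
196 XOR 166 =  98
 34 XOR  13 =  47

5e 5c c2 91 98 5c b3 84 8b c1 82 1b 62 2f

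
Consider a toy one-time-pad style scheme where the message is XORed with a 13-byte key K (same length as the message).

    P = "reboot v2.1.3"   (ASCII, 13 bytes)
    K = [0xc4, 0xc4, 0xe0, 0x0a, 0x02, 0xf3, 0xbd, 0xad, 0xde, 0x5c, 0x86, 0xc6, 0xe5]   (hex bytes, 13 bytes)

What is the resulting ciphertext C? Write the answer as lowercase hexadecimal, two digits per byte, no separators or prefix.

b6a182656d879ddbec72b7e8d6

72 XOR c4 = b6
65 XOR c4 = a1
62 XOR e0 = 82
6f XOR 0a = 65
6f XOR 02 = 6d
74 XOR f3 = 87
20 XOR bd = 9d
76 XOR ad = db
32 XOR de = ec
2e XOR 5c = 72
31 XOR 86 = b7
2e XOR c6 = e8
33 XOR e5 = d6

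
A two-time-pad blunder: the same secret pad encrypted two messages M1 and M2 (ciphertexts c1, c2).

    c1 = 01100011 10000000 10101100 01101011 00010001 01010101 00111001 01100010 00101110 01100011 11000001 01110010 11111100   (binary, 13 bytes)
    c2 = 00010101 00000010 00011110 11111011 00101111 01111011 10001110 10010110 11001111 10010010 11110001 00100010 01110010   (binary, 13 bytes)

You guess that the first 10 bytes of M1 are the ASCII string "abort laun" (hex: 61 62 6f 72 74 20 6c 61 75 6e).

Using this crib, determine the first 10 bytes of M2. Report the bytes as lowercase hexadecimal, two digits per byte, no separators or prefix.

17e0dde24a0edb95949f

First, c1 ⊕ c2 = (M1 ⊕ K) ⊕ (M2 ⊕ K) = M1 ⊕ M2, so the key drops out. Then M2 = (M1 ⊕ M2) ⊕ M1 over the first 10 bytes.
byte 0: (63 xor 15) xor 61 = 76 xor 61 = 17
byte 1: (80 xor 02) xor 62 = 82 xor 62 = e0
byte 2: (ac xor 1e) xor 6f = b2 xor 6f = dd
byte 3: (6b xor fb) xor 72 = 90 xor 72 = e2
byte 4: (11 xor 2f) xor 74 = 3e xor 74 = 4a
byte 5: (55 xor 7b) xor 20 = 2e xor 20 = 0e
byte 6: (39 xor 8e) xor 6c = b7 xor 6c = db
byte 7: (62 xor 96) xor 61 = f4 xor 61 = 95
byte 8: (2e xor cf) xor 75 = e1 xor 75 = 94
byte 9: (63 xor 92) xor 6e = f1 xor 6e = 9f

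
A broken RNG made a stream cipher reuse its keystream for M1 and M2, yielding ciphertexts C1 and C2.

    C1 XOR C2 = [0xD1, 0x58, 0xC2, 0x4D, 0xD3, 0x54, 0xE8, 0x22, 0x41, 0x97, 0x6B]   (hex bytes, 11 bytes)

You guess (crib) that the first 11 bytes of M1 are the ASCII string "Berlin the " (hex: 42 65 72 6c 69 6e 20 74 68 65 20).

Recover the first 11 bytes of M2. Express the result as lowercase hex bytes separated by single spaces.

93 3d b0 21 ba 3a c8 56 29 f2 4b

Since C1 ⊕ C2 = M1 ⊕ M2, XORing with the guessed M1 bytes yields the corresponding M2 bytes: M2 = (C1 ⊕ C2) ⊕ M1.
d1 xor 42 = 93
58 xor 65 = 3d
c2 xor 72 = b0
4d xor 6c = 21
d3 xor 69 = ba
54 xor 6e = 3a
e8 xor 20 = c8
22 xor 74 = 56
41 xor 68 = 29
97 xor 65 = f2
6b xor 20 = 4b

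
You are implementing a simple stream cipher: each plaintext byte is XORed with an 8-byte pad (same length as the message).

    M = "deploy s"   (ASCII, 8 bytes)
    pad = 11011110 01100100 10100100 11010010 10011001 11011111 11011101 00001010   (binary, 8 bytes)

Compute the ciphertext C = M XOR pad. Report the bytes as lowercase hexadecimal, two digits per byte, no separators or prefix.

ba01d4bef6a6fd79

XOR is its own inverse, so applying the key byte-wise gives the result directly.
64 ⊕ de = ba
65 ⊕ 64 = 01
70 ⊕ a4 = d4
6c ⊕ d2 = be
6f ⊕ 99 = f6
79 ⊕ df = a6
20 ⊕ dd = fd
73 ⊕ 0a = 79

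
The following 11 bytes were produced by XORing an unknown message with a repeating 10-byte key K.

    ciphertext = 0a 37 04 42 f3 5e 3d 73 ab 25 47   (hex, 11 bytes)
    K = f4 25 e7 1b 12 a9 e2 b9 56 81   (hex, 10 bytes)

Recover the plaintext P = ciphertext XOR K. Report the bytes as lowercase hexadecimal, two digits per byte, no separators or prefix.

fe12e359e1f7dfcafda4b3

The 10-byte key repeats, so the effective keystream is f4 25 e7 1b 12 a9 e2 b9 56 81 f4.
byte 0: 0a ^ f4 = fe
byte 1: 37 ^ 25 = 12
byte 2: 04 ^ e7 = e3
byte 3: 42 ^ 1b = 59
byte 4: f3 ^ 12 = e1
byte 5: 5e ^ a9 = f7
byte 6: 3d ^ e2 = df
byte 7: 73 ^ b9 = ca
byte 8: ab ^ 56 = fd
byte 9: 25 ^ 81 = a4
byte 10: 47 ^ f4 = b3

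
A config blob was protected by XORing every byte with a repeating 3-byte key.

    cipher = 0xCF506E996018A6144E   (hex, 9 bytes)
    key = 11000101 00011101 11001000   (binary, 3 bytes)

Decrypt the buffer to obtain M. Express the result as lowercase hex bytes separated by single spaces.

0a 4d a6 5c 7d d0 63 09 86

The 3-byte key repeats, so the effective keystream is c5 1d c8 c5 1d c8 c5 1d c8.
byte 0: cf ^ c5 = 0a
byte 1: 50 ^ 1d = 4d
byte 2: 6e ^ c8 = a6
byte 3: 99 ^ c5 = 5c
byte 4: 60 ^ 1d = 7d
byte 5: 18 ^ c8 = d0
byte 6: a6 ^ c5 = 63
byte 7: 14 ^ 1d = 09
byte 8: 4e ^ c8 = 86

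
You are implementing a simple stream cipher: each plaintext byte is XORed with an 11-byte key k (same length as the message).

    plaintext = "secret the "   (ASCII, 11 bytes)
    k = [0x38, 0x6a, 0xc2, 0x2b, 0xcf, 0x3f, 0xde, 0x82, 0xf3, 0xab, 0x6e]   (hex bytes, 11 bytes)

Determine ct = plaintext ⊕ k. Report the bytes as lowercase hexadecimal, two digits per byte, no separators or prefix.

XOR is its own inverse, so applying the key byte-wise gives the result directly.
byte 0: 73 ⊕ 38 = 4b
byte 1: 65 ⊕ 6a = 0f
byte 2: 63 ⊕ c2 = a1
byte 3: 72 ⊕ 2b = 59
byte 4: 65 ⊕ cf = aa
byte 5: 74 ⊕ 3f = 4b
byte 6: 20 ⊕ de = fe
byte 7: 74 ⊕ 82 = f6
byte 8: 68 ⊕ f3 = 9b
byte 9: 65 ⊕ ab = ce
byte 10: 20 ⊕ 6e = 4e

4b0fa159aa4bfef69bce4e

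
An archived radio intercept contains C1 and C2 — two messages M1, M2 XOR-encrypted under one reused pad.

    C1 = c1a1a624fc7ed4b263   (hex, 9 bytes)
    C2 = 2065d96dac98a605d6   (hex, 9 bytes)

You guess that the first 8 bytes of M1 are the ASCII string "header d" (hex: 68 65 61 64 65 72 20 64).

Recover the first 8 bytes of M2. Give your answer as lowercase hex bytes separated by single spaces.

First, C1 ⊕ C2 = (M1 ⊕ K) ⊕ (M2 ⊕ K) = M1 ⊕ M2, so the key drops out. Then M2 = (M1 ⊕ M2) ⊕ M1 over the first 8 bytes.
byte 0: (c1 ⊕ 20) ⊕ 68 = e1 ⊕ 68 = 89
byte 1: (a1 ⊕ 65) ⊕ 65 = c4 ⊕ 65 = a1
byte 2: (a6 ⊕ d9) ⊕ 61 = 7f ⊕ 61 = 1e
byte 3: (24 ⊕ 6d) ⊕ 64 = 49 ⊕ 64 = 2d
byte 4: (fc ⊕ ac) ⊕ 65 = 50 ⊕ 65 = 35
byte 5: (7e ⊕ 98) ⊕ 72 = e6 ⊕ 72 = 94
byte 6: (d4 ⊕ a6) ⊕ 20 = 72 ⊕ 20 = 52
byte 7: (b2 ⊕ 05) ⊕ 64 = b7 ⊕ 64 = d3

89 a1 1e 2d 35 94 52 d3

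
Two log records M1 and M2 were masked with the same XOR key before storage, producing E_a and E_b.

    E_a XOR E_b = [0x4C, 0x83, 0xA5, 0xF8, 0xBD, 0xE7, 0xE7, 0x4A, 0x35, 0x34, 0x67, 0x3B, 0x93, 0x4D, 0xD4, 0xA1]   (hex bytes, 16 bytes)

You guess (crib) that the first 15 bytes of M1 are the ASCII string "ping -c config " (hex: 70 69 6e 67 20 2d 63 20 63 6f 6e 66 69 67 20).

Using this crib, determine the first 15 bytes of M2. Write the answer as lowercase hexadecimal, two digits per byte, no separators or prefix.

3ceacb9f9dca846a565b095dfa2af4

Since E_a ⊕ E_b = M1 ⊕ M2, XORing with the guessed M1 bytes yields the corresponding M2 bytes: M2 = (E_a ⊕ E_b) ⊕ M1.
4c xor 70 = 3c
83 xor 69 = ea
a5 xor 6e = cb
f8 xor 67 = 9f
bd xor 20 = 9d
e7 xor 2d = ca
e7 xor 63 = 84
4a xor 20 = 6a
35 xor 63 = 56
34 xor 6f = 5b
67 xor 6e = 09
3b xor 66 = 5d
93 xor 69 = fa
4d xor 67 = 2a
d4 xor 20 = f4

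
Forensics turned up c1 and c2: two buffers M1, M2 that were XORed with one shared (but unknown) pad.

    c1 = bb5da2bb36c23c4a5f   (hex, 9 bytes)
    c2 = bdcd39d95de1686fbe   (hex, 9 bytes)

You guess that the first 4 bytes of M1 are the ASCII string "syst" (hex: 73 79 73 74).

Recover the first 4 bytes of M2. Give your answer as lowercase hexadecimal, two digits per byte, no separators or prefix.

First, c1 ⊕ c2 = (M1 ⊕ K) ⊕ (M2 ⊕ K) = M1 ⊕ M2, so the key drops out. Then M2 = (M1 ⊕ M2) ⊕ M1 over the first 4 bytes.
byte 0: (bb ⊕ bd) ⊕ 73 = 06 ⊕ 73 = 75
byte 1: (5d ⊕ cd) ⊕ 79 = 90 ⊕ 79 = e9
byte 2: (a2 ⊕ 39) ⊕ 73 = 9b ⊕ 73 = e8
byte 3: (bb ⊕ d9) ⊕ 74 = 62 ⊕ 74 = 16

75e9e816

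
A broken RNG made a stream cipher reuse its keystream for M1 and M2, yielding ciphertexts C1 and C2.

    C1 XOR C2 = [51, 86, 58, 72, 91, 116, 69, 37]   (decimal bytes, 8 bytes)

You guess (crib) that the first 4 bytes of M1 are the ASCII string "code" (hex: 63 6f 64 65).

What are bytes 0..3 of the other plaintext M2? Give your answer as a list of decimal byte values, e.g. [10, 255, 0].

[80, 57, 94, 45]

Since C1 ⊕ C2 = M1 ⊕ M2, XORing with the guessed M1 bytes yields the corresponding M2 bytes: M2 = (C1 ⊕ C2) ⊕ M1.
33 ⊕ 63 = 50
56 ⊕ 6f = 39
3a ⊕ 64 = 5e
48 ⊕ 65 = 2d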